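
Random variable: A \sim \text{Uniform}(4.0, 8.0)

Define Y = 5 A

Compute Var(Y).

For Y = aA + b: Var(Y) = a² * Var(A)
Var(A) = (8 - 4)^2/12 = 1.3333333
Var(Y) = 5² * 1.3333333 = 25 * 1.3333333 = 33.333333

33.333333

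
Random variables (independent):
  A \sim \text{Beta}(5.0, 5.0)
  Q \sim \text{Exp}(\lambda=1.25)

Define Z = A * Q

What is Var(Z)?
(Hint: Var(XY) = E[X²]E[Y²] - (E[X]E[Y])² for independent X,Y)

Var(XY) = E[X²]E[Y²] - (E[X]E[Y])²
E[A] = 0.5, Var(A) = 0.022727273
E[Q] = 0.8, Var(Q) = 0.64
E[A²] = 0.022727273 + 0.5² = 0.27272727
E[Q²] = 0.64 + 0.8² = 1.28
Var(Z) = 0.27272727*1.28 - (0.5*0.8)²
= 0.34909091 - 0.16 = 0.18909091

0.18909091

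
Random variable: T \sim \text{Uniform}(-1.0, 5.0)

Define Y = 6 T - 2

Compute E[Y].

For Y = 6T - 2:
E[Y] = 6 * E[T] - 2
E[T] = (-1 + 5)/2 = 2
E[Y] = 6 * 2 - 2 = 10

10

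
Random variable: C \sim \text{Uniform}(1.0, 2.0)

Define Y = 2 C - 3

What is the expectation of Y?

For Y = 2C - 3:
E[Y] = 2 * E[C] - 3
E[C] = (1 + 2)/2 = 1.5
E[Y] = 2 * 1.5 - 3 = 0

0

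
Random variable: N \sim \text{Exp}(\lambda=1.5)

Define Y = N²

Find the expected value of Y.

E[N²] = Var(N) + (E[N])² = 0.44444444 + 0.44444444 = 0.88888889

0.88888889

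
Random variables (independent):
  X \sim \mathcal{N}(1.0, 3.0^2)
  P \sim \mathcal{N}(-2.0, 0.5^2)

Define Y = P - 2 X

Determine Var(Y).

For independent RVs: Var(aX + bY) = a²Var(X) + b²Var(Y)
Var(X) = 9
Var(P) = 0.25
Var(Y) = (-2)²*9 + 1²*0.25
= 4*9 + 1*0.25 = 36.25

36.25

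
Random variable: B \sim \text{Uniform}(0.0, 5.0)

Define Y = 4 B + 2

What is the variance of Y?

For Y = aB + b: Var(Y) = a² * Var(B)
Var(B) = (5 - 0)^2/12 = 2.0833333
Var(Y) = 4² * 2.0833333 = 16 * 2.0833333 = 33.333333

33.333333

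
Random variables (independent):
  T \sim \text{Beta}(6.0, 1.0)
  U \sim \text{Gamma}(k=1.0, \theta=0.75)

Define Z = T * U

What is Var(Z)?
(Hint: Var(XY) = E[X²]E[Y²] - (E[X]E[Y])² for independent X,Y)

Var(XY) = E[X²]E[Y²] - (E[X]E[Y])²
E[T] = 0.85714286, Var(T) = 0.015306122
E[U] = 0.75, Var(U) = 0.5625
E[T²] = 0.015306122 + 0.85714286² = 0.75
E[U²] = 0.5625 + 0.75² = 1.125
Var(Z) = 0.75*1.125 - (0.85714286*0.75)²
= 0.84375 - 0.41326531 = 0.43048469

0.43048469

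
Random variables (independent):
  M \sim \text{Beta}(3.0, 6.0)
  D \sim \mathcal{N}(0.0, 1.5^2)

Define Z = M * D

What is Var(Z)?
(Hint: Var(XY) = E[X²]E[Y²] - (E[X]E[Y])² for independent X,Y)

Var(XY) = E[X²]E[Y²] - (E[X]E[Y])²
E[M] = 0.33333333, Var(M) = 0.022222222
E[D] = 0, Var(D) = 2.25
E[M²] = 0.022222222 + 0.33333333² = 0.13333333
E[D²] = 2.25 + 0² = 2.25
Var(Z) = 0.13333333*2.25 - (0.33333333*0)²
= 0.3 - 0 = 0.3

0.3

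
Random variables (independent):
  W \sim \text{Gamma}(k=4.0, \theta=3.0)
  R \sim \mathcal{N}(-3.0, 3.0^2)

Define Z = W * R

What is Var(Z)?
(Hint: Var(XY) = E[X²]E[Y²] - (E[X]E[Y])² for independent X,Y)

Var(XY) = E[X²]E[Y²] - (E[X]E[Y])²
E[W] = 12, Var(W) = 36
E[R] = -3, Var(R) = 9
E[W²] = 36 + 12² = 180
E[R²] = 9 + (-3)² = 18
Var(Z) = 180*18 - (12*(-3))²
= 3240 - 1296 = 1944

1944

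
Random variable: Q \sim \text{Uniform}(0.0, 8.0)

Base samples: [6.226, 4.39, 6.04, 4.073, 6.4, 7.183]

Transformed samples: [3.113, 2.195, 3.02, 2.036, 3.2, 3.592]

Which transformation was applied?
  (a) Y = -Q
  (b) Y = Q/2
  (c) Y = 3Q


Checking option (b) Y = Q/2:
  Q = 6.226 -> Y = 3.113 ✓
  Q = 4.39 -> Y = 2.195 ✓
  Q = 6.04 -> Y = 3.02 ✓
All samples match this transformation.

(b) Q/2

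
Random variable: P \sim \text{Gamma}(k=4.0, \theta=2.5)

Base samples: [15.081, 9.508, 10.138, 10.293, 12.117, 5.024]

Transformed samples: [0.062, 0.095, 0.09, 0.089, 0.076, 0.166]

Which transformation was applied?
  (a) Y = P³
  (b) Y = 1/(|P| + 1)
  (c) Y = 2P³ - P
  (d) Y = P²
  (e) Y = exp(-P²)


Checking option (b) Y = 1/(|P| + 1):
  P = 15.081 -> Y = 0.062 ✓
  P = 9.508 -> Y = 0.095 ✓
  P = 10.138 -> Y = 0.09 ✓
All samples match this transformation.

(b) 1/(|P| + 1)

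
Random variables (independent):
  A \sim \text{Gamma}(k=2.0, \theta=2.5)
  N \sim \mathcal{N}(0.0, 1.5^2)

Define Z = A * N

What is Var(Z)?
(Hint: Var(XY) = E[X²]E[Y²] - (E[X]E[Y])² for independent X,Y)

Var(XY) = E[X²]E[Y²] - (E[X]E[Y])²
E[A] = 5, Var(A) = 12.5
E[N] = 0, Var(N) = 2.25
E[A²] = 12.5 + 5² = 37.5
E[N²] = 2.25 + 0² = 2.25
Var(Z) = 37.5*2.25 - (5*0)²
= 84.375 - 0 = 84.375

84.375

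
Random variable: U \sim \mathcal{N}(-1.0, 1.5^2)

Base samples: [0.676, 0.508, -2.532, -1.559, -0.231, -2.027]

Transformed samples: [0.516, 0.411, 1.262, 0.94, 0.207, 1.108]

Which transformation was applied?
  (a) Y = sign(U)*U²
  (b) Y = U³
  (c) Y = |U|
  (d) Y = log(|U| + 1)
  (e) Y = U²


Checking option (d) Y = log(|U| + 1):
  U = 0.676 -> Y = 0.516 ✓
  U = 0.508 -> Y = 0.411 ✓
  U = -2.532 -> Y = 1.262 ✓
All samples match this transformation.

(d) log(|U| + 1)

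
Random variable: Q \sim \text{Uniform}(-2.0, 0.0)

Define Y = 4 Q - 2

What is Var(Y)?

For Y = aQ + b: Var(Y) = a² * Var(Q)
Var(Q) = (0 + 2)^2/12 = 0.33333333
Var(Y) = 4² * 0.33333333 = 16 * 0.33333333 = 5.3333333

5.3333333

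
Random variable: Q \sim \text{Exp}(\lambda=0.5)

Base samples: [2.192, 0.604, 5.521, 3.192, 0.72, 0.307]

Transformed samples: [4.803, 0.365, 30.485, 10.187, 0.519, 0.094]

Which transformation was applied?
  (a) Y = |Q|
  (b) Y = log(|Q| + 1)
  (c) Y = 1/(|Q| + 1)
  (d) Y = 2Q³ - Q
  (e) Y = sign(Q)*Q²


Checking option (e) Y = sign(Q)*Q²:
  Q = 2.192 -> Y = 4.803 ✓
  Q = 0.604 -> Y = 0.365 ✓
  Q = 5.521 -> Y = 30.485 ✓
All samples match this transformation.

(e) sign(Q)*Q²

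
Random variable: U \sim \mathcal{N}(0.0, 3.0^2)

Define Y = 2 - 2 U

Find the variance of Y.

For Y = aU + b: Var(Y) = a² * Var(U)
Var(U) = 3.0^2 = 9
Var(Y) = (-2)² * 9 = 4 * 9 = 36

36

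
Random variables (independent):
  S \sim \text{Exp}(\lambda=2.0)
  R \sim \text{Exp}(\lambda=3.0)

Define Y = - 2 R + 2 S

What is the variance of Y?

For independent RVs: Var(aX + bY) = a²Var(X) + b²Var(Y)
Var(S) = 0.25
Var(R) = 0.11111111
Var(Y) = 2²*0.25 + (-2)²*0.11111111
= 4*0.25 + 4*0.11111111 = 1.4444444

1.4444444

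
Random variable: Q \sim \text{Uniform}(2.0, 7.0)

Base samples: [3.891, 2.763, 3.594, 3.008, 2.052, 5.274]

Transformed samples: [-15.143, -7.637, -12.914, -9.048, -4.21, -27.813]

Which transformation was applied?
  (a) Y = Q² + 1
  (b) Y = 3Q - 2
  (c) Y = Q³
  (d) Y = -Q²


Checking option (d) Y = -Q²:
  Q = 3.891 -> Y = -15.143 ✓
  Q = 2.763 -> Y = -7.637 ✓
  Q = 3.594 -> Y = -12.914 ✓
All samples match this transformation.

(d) -Q²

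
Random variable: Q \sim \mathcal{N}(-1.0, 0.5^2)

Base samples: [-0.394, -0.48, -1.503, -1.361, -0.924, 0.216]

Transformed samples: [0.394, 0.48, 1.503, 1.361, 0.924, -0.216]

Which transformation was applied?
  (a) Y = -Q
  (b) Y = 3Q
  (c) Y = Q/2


Checking option (a) Y = -Q:
  Q = -0.394 -> Y = 0.394 ✓
  Q = -0.48 -> Y = 0.48 ✓
  Q = -1.503 -> Y = 1.503 ✓
All samples match this transformation.

(a) -Q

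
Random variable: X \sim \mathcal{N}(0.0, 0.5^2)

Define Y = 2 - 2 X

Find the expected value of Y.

For Y = -2X + 2:
E[Y] = -2 * E[X] + 2
E[X] = 0.0 = 0
E[Y] = -2 * 0 + 2 = 2

2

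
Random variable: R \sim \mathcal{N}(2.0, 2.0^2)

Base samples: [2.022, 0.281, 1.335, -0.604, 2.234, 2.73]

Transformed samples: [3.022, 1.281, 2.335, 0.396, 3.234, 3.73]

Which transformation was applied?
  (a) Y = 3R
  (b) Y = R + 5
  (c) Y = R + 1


Checking option (c) Y = R + 1:
  R = 2.022 -> Y = 3.022 ✓
  R = 0.281 -> Y = 1.281 ✓
  R = 1.335 -> Y = 2.335 ✓
All samples match this transformation.

(c) R + 1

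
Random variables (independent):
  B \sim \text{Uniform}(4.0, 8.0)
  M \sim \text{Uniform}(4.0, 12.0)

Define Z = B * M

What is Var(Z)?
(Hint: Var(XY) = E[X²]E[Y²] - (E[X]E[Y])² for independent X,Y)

Var(XY) = E[X²]E[Y²] - (E[X]E[Y])²
E[B] = 6, Var(B) = 1.3333333
E[M] = 8, Var(M) = 5.3333333
E[B²] = 1.3333333 + 6² = 37.333333
E[M²] = 5.3333333 + 8² = 69.333333
Var(Z) = 37.333333*69.333333 - (6*8)²
= 2588.4444 - 2304 = 284.44444

284.44444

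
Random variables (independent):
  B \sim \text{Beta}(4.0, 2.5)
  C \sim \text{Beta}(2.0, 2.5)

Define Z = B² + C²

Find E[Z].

E[Z] = E[B²] + E[C²]
E[B²] = Var(B) + E[B]² = 0.031558185 + 0.37869822 = 0.41025641
E[C²] = Var(C) + E[C]² = 0.044893378 + 0.19753086 = 0.24242424
E[Z] = 0.41025641 + 0.24242424 = 0.65268065

0.65268065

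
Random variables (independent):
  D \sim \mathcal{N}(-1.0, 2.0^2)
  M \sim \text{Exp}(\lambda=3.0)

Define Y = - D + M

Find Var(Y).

For independent RVs: Var(aX + bY) = a²Var(X) + b²Var(Y)
Var(D) = 4
Var(M) = 0.11111111
Var(Y) = (-1)²*4 + 1²*0.11111111
= 1*4 + 1*0.11111111 = 4.1111111

4.1111111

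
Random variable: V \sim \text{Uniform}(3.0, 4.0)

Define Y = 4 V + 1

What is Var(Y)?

For Y = aV + b: Var(Y) = a² * Var(V)
Var(V) = (4 - 3)^2/12 = 0.083333333
Var(Y) = 4² * 0.083333333 = 16 * 0.083333333 = 1.3333333

1.3333333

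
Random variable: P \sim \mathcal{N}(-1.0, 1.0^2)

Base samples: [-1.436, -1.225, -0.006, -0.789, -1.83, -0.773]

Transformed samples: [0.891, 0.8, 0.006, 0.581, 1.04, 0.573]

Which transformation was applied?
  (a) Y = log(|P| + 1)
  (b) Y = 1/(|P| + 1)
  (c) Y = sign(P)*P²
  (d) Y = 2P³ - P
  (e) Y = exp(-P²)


Checking option (a) Y = log(|P| + 1):
  P = -1.436 -> Y = 0.891 ✓
  P = -1.225 -> Y = 0.8 ✓
  P = -0.006 -> Y = 0.006 ✓
All samples match this transformation.

(a) log(|P| + 1)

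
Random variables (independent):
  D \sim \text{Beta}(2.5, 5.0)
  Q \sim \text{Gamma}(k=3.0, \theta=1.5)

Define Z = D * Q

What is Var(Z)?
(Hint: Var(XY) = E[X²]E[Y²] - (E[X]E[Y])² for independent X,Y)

Var(XY) = E[X²]E[Y²] - (E[X]E[Y])²
E[D] = 0.33333333, Var(D) = 0.026143791
E[Q] = 4.5, Var(Q) = 6.75
E[D²] = 0.026143791 + 0.33333333² = 0.1372549
E[Q²] = 6.75 + 4.5² = 27
Var(Z) = 0.1372549*27 - (0.33333333*4.5)²
= 3.7058824 - 2.25 = 1.4558824

1.4558824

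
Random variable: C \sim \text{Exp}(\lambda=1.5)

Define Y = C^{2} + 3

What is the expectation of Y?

E[Y] = 1*E[C²] + 3
E[C] = 0.66666667
E[C²] = Var(C) + (E[C])² = 0.44444444 + 0.44444444 = 0.88888889
E[Y] = 1*0.88888889 + 3 = 3.8888889

3.8888889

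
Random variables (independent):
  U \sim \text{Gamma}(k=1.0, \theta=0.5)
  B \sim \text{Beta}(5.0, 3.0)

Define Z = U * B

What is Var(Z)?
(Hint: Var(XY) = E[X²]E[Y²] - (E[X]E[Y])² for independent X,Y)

Var(XY) = E[X²]E[Y²] - (E[X]E[Y])²
E[U] = 0.5, Var(U) = 0.25
E[B] = 0.625, Var(B) = 0.026041667
E[U²] = 0.25 + 0.5² = 0.5
E[B²] = 0.026041667 + 0.625² = 0.41666667
Var(Z) = 0.5*0.41666667 - (0.5*0.625)²
= 0.20833333 - 0.09765625 = 0.11067708

0.11067708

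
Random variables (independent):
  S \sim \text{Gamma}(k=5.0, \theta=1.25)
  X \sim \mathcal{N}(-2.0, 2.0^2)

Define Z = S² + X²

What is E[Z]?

E[Z] = E[S²] + E[X²]
E[S²] = Var(S) + E[S]² = 7.8125 + 39.0625 = 46.875
E[X²] = Var(X) + E[X]² = 4 + 4 = 8
E[Z] = 46.875 + 8 = 54.875

54.875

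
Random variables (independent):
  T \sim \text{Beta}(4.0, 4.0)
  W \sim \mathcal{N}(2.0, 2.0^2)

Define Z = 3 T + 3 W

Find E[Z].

E[Z] = 3*E[T] + 3*E[W]
E[T] = 0.5
E[W] = 2
E[Z] = 3*0.5 + 3*2 = 7.5

7.5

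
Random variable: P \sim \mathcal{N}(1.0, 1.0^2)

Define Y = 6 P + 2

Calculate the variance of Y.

For Y = aP + b: Var(Y) = a² * Var(P)
Var(P) = 1.0^2 = 1
Var(Y) = 6² * 1 = 36 * 1 = 36

36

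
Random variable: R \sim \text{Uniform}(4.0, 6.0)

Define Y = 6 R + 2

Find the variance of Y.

For Y = aR + b: Var(Y) = a² * Var(R)
Var(R) = (6 - 4)^2/12 = 0.33333333
Var(Y) = 6² * 0.33333333 = 36 * 0.33333333 = 12

12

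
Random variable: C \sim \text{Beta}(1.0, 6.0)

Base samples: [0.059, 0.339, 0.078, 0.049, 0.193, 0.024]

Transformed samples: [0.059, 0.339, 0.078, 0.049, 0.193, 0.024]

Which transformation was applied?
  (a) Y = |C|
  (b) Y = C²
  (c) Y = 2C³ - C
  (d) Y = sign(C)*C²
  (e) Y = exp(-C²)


Checking option (a) Y = |C|:
  C = 0.059 -> Y = 0.059 ✓
  C = 0.339 -> Y = 0.339 ✓
  C = 0.078 -> Y = 0.078 ✓
All samples match this transformation.

(a) |C|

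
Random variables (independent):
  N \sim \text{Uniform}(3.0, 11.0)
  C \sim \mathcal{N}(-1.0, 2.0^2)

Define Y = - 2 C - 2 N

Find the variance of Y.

For independent RVs: Var(aX + bY) = a²Var(X) + b²Var(Y)
Var(N) = 5.3333333
Var(C) = 4
Var(Y) = (-2)²*5.3333333 + (-2)²*4
= 4*5.3333333 + 4*4 = 37.333333

37.333333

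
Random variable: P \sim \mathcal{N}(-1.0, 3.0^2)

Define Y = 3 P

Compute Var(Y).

For Y = aP + b: Var(Y) = a² * Var(P)
Var(P) = 3.0^2 = 9
Var(Y) = 3² * 9 = 9 * 9 = 81

81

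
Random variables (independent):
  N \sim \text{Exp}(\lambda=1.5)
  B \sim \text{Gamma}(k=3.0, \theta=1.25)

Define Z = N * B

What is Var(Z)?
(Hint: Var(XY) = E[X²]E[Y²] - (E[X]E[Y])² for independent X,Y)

Var(XY) = E[X²]E[Y²] - (E[X]E[Y])²
E[N] = 0.66666667, Var(N) = 0.44444444
E[B] = 3.75, Var(B) = 4.6875
E[N²] = 0.44444444 + 0.66666667² = 0.88888889
E[B²] = 4.6875 + 3.75² = 18.75
Var(Z) = 0.88888889*18.75 - (0.66666667*3.75)²
= 16.666667 - 6.25 = 10.416667

10.416667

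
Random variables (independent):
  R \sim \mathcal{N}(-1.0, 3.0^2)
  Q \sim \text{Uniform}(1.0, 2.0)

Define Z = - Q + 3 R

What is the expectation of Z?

E[Z] = 3*E[R] - 1*E[Q]
E[R] = -1
E[Q] = 1.5
E[Z] = 3*(-1) - 1*1.5 = -4.5

-4.5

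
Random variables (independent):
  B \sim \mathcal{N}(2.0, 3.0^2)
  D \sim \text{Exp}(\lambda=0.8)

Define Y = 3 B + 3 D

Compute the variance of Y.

For independent RVs: Var(aX + bY) = a²Var(X) + b²Var(Y)
Var(B) = 9
Var(D) = 1.5625
Var(Y) = 3²*9 + 3²*1.5625
= 9*9 + 9*1.5625 = 95.0625

95.0625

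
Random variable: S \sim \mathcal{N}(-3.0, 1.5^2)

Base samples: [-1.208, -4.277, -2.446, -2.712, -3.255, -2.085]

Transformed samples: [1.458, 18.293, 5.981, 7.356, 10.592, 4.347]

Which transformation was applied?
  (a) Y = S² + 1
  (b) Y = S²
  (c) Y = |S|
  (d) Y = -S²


Checking option (b) Y = S²:
  S = -1.208 -> Y = 1.458 ✓
  S = -4.277 -> Y = 18.293 ✓
  S = -2.446 -> Y = 5.981 ✓
All samples match this transformation.

(b) S²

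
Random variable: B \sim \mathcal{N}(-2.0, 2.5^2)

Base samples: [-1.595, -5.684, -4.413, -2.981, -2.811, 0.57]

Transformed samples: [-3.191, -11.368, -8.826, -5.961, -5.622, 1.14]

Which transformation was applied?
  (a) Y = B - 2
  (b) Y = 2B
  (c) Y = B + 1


Checking option (b) Y = 2B:
  B = -1.595 -> Y = -3.191 ✓
  B = -5.684 -> Y = -11.368 ✓
  B = -4.413 -> Y = -8.826 ✓
All samples match this transformation.

(b) 2B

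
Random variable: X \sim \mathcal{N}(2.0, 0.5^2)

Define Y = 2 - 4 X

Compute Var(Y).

For Y = aX + b: Var(Y) = a² * Var(X)
Var(X) = 0.5^2 = 0.25
Var(Y) = (-4)² * 0.25 = 16 * 0.25 = 4

4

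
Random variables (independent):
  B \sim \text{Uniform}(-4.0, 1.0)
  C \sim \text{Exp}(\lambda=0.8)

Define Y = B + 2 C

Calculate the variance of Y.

For independent RVs: Var(aX + bY) = a²Var(X) + b²Var(Y)
Var(B) = 2.0833333
Var(C) = 1.5625
Var(Y) = 1²*2.0833333 + 2²*1.5625
= 1*2.0833333 + 4*1.5625 = 8.3333333

8.3333333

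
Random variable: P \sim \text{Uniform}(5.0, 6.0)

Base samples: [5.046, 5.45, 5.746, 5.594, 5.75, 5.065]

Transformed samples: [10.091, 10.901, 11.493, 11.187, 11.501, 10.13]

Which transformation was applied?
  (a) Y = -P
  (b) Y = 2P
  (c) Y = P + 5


Checking option (b) Y = 2P:
  P = 5.046 -> Y = 10.091 ✓
  P = 5.45 -> Y = 10.901 ✓
  P = 5.746 -> Y = 11.493 ✓
All samples match this transformation.

(b) 2P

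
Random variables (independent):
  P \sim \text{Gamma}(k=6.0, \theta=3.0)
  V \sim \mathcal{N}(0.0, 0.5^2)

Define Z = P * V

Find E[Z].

For independent RVs: E[XY] = E[X]*E[Y]
E[P] = 18
E[V] = 0
E[Z] = 18 * 0 = 0

0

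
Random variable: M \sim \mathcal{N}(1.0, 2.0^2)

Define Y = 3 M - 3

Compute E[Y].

For Y = 3M - 3:
E[Y] = 3 * E[M] - 3
E[M] = 1.0 = 1
E[Y] = 3 * 1 - 3 = 0

0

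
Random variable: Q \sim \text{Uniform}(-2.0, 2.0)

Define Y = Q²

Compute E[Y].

E[Q²] = Var(Q) + (E[Q])² = 1.3333333 + 0 = 1.3333333

1.3333333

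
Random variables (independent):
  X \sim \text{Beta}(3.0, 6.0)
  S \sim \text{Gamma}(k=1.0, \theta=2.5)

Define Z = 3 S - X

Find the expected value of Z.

E[Z] = -1*E[X] + 3*E[S]
E[X] = 0.33333333
E[S] = 2.5
E[Z] = -1*0.33333333 + 3*2.5 = 7.1666667

7.1666667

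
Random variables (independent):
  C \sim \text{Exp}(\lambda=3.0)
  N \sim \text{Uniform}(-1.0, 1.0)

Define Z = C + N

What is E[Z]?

E[Z] = 1*E[C] + 1*E[N]
E[C] = 0.33333333
E[N] = 0
E[Z] = 1*0.33333333 + 1*0 = 0.33333333

0.33333333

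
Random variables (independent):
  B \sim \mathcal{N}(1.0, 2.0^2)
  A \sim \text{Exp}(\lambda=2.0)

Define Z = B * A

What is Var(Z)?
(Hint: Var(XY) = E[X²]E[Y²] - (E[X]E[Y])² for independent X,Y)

Var(XY) = E[X²]E[Y²] - (E[X]E[Y])²
E[B] = 1, Var(B) = 4
E[A] = 0.5, Var(A) = 0.25
E[B²] = 4 + 1² = 5
E[A²] = 0.25 + 0.5² = 0.5
Var(Z) = 5*0.5 - (1*0.5)²
= 2.5 - 0.25 = 2.25

2.25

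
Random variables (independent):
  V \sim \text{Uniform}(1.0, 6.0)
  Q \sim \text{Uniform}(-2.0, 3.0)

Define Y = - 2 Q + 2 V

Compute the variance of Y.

For independent RVs: Var(aX + bY) = a²Var(X) + b²Var(Y)
Var(V) = 2.0833333
Var(Q) = 2.0833333
Var(Y) = 2²*2.0833333 + (-2)²*2.0833333
= 4*2.0833333 + 4*2.0833333 = 16.666667

16.666667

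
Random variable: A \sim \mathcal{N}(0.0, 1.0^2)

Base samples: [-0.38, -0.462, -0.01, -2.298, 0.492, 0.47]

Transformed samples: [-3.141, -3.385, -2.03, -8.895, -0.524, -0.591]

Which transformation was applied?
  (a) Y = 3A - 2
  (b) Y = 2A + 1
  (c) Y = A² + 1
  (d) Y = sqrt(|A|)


Checking option (a) Y = 3A - 2:
  A = -0.38 -> Y = -3.141 ✓
  A = -0.462 -> Y = -3.385 ✓
  A = -0.01 -> Y = -2.03 ✓
All samples match this transformation.

(a) 3A - 2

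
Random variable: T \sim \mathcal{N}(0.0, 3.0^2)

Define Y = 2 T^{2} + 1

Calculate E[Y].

E[Y] = 2*E[T²] + 1
E[T] = 0
E[T²] = Var(T) + (E[T])² = 9 + 0 = 9
E[Y] = 2*9 + 1 = 19

19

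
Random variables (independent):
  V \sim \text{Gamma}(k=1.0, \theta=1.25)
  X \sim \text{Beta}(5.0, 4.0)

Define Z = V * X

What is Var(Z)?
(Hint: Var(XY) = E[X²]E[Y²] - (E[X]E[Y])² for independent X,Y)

Var(XY) = E[X²]E[Y²] - (E[X]E[Y])²
E[V] = 1.25, Var(V) = 1.5625
E[X] = 0.55555556, Var(X) = 0.024691358
E[V²] = 1.5625 + 1.25² = 3.125
E[X²] = 0.024691358 + 0.55555556² = 0.33333333
Var(Z) = 3.125*0.33333333 - (1.25*0.55555556)²
= 1.0416667 - 0.48225309 = 0.55941358

0.55941358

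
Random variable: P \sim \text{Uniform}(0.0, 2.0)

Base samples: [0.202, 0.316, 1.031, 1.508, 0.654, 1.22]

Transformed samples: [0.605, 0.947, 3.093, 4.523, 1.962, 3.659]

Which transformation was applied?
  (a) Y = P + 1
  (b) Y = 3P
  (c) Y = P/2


Checking option (b) Y = 3P:
  P = 0.202 -> Y = 0.605 ✓
  P = 0.316 -> Y = 0.947 ✓
  P = 1.031 -> Y = 3.093 ✓
All samples match this transformation.

(b) 3P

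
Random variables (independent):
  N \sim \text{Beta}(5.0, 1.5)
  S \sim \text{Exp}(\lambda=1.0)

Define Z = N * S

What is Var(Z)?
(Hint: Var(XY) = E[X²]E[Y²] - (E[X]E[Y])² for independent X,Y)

Var(XY) = E[X²]E[Y²] - (E[X]E[Y])²
E[N] = 0.76923077, Var(N) = 0.023668639
E[S] = 1, Var(S) = 1
E[N²] = 0.023668639 + 0.76923077² = 0.61538462
E[S²] = 1 + 1² = 2
Var(Z) = 0.61538462*2 - (0.76923077*1)²
= 1.2307692 - 0.59171598 = 0.63905325

0.63905325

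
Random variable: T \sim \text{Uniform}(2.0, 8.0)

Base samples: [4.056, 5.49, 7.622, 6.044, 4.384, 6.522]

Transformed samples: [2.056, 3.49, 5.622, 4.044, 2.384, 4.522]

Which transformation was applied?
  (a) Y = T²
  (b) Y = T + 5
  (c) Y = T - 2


Checking option (c) Y = T - 2:
  T = 4.056 -> Y = 2.056 ✓
  T = 5.49 -> Y = 3.49 ✓
  T = 7.622 -> Y = 5.622 ✓
All samples match this transformation.

(c) T - 2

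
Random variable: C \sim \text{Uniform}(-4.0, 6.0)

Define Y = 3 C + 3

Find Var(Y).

For Y = aC + b: Var(Y) = a² * Var(C)
Var(C) = (6 + 4)^2/12 = 8.3333333
Var(Y) = 3² * 8.3333333 = 9 * 8.3333333 = 75

75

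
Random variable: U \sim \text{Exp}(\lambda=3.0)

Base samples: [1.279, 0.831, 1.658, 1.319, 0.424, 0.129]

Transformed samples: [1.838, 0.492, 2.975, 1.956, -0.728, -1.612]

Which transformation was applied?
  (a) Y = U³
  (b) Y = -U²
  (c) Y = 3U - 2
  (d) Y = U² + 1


Checking option (c) Y = 3U - 2:
  U = 1.279 -> Y = 1.838 ✓
  U = 0.831 -> Y = 0.492 ✓
  U = 1.658 -> Y = 2.975 ✓
All samples match this transformation.

(c) 3U - 2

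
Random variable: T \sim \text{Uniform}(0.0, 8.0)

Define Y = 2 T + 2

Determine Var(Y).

For Y = aT + b: Var(Y) = a² * Var(T)
Var(T) = (8 - 0)^2/12 = 5.3333333
Var(Y) = 2² * 5.3333333 = 4 * 5.3333333 = 21.333333

21.333333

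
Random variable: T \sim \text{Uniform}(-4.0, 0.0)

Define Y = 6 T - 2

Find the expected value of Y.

For Y = 6T - 2:
E[Y] = 6 * E[T] - 2
E[T] = (-4 + 0)/2 = -2
E[Y] = 6 * (-2) - 2 = -14

-14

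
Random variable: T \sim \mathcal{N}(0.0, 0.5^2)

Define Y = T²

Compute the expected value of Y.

Using E[X²] = Var(X) + (E[X])²:
E[T] = 0
Var(T) = 0.5^2 = 0.25
E[T²] = 0.25 + 0² = 0.25 + 0 = 0.25

0.25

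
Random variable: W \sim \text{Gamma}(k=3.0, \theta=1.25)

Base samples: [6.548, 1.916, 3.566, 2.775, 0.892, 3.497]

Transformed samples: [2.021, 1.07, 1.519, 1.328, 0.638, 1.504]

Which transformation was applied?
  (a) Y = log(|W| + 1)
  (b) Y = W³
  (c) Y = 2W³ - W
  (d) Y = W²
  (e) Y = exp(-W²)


Checking option (a) Y = log(|W| + 1):
  W = 6.548 -> Y = 2.021 ✓
  W = 1.916 -> Y = 1.07 ✓
  W = 3.566 -> Y = 1.519 ✓
All samples match this transformation.

(a) log(|W| + 1)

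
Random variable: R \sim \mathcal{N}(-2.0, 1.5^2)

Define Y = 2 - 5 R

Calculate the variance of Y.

For Y = aR + b: Var(Y) = a² * Var(R)
Var(R) = 1.5^2 = 2.25
Var(Y) = (-5)² * 2.25 = 25 * 2.25 = 56.25

56.25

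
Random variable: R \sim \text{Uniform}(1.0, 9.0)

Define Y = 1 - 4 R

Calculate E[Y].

For Y = -4R + 1:
E[Y] = -4 * E[R] + 1
E[R] = (1 + 9)/2 = 5
E[Y] = -4 * 5 + 1 = -19

-19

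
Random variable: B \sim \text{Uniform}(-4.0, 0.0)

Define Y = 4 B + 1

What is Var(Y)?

For Y = aB + b: Var(Y) = a² * Var(B)
Var(B) = (0 + 4)^2/12 = 1.3333333
Var(Y) = 4² * 1.3333333 = 16 * 1.3333333 = 21.333333

21.333333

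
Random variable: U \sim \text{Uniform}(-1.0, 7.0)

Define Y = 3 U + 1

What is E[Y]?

For Y = 3U + 1:
E[Y] = 3 * E[U] + 1
E[U] = (-1 + 7)/2 = 3
E[Y] = 3 * 3 + 1 = 10

10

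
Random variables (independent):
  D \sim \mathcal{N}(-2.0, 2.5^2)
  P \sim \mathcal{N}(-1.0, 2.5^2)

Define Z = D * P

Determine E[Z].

For independent RVs: E[XY] = E[X]*E[Y]
E[D] = -2
E[P] = -1
E[Z] = -2 * (-1) = 2

2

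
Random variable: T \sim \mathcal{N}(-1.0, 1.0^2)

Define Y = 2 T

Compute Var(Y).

For Y = aT + b: Var(Y) = a² * Var(T)
Var(T) = 1.0^2 = 1
Var(Y) = 2² * 1 = 4 * 1 = 4

4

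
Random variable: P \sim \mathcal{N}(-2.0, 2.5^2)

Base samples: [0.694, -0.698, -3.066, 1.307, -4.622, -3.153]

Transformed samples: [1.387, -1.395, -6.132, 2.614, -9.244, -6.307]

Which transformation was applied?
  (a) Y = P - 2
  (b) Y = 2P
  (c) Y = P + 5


Checking option (b) Y = 2P:
  P = 0.694 -> Y = 1.387 ✓
  P = -0.698 -> Y = -1.395 ✓
  P = -3.066 -> Y = -6.132 ✓
All samples match this transformation.

(b) 2P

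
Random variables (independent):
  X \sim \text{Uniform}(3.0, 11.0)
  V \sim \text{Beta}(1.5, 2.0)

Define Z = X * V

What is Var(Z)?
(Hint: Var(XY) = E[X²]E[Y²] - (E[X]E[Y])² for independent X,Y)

Var(XY) = E[X²]E[Y²] - (E[X]E[Y])²
E[X] = 7, Var(X) = 5.3333333
E[V] = 0.42857143, Var(V) = 0.054421769
E[X²] = 5.3333333 + 7² = 54.333333
E[V²] = 0.054421769 + 0.42857143² = 0.23809524
Var(Z) = 54.333333*0.23809524 - (7*0.42857143)²
= 12.936508 - 9 = 3.9365079

3.9365079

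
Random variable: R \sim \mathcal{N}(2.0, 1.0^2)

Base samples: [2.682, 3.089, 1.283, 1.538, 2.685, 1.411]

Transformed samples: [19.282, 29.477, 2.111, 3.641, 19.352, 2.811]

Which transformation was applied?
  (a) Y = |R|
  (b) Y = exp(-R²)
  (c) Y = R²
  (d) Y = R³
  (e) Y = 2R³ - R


Checking option (d) Y = R³:
  R = 2.682 -> Y = 19.282 ✓
  R = 3.089 -> Y = 29.477 ✓
  R = 1.283 -> Y = 2.111 ✓
All samples match this transformation.

(d) R³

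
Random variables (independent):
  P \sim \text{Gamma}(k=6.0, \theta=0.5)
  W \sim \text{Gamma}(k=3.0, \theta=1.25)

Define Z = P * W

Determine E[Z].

For independent RVs: E[XY] = E[X]*E[Y]
E[P] = 3
E[W] = 3.75
E[Z] = 3 * 3.75 = 11.25

11.25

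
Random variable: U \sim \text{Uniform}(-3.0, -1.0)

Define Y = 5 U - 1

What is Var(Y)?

For Y = aU + b: Var(Y) = a² * Var(U)
Var(U) = (-1 + 3)^2/12 = 0.33333333
Var(Y) = 5² * 0.33333333 = 25 * 0.33333333 = 8.3333333

8.3333333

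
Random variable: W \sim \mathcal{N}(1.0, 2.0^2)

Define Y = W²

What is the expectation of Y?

E[W²] = Var(W) + (E[W])² = 4 + 1 = 5

5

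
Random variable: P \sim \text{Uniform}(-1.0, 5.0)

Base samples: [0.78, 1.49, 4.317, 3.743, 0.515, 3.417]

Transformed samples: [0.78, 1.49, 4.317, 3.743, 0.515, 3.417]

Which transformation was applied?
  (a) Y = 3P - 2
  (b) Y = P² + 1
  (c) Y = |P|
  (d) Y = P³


Checking option (c) Y = |P|:
  P = 0.78 -> Y = 0.78 ✓
  P = 1.49 -> Y = 1.49 ✓
  P = 4.317 -> Y = 4.317 ✓
All samples match this transformation.

(c) |P|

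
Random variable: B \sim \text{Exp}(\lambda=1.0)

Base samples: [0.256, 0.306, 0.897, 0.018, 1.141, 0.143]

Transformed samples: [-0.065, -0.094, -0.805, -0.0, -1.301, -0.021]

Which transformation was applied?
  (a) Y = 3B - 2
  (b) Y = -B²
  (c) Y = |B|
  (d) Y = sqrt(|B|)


Checking option (b) Y = -B²:
  B = 0.256 -> Y = -0.065 ✓
  B = 0.306 -> Y = -0.094 ✓
  B = 0.897 -> Y = -0.805 ✓
All samples match this transformation.

(b) -B²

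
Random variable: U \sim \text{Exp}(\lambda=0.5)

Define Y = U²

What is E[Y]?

Using E[X²] = Var(X) + (E[X])²:
E[U] = 2
Var(U) = 1/0.5^2 = 4
E[U²] = 4 + 2² = 4 + 4 = 8

8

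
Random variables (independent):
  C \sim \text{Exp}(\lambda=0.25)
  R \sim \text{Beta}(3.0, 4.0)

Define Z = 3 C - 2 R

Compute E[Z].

E[Z] = 3*E[C] - 2*E[R]
E[C] = 4
E[R] = 0.42857143
E[Z] = 3*4 - 2*0.42857143 = 11.142857

11.142857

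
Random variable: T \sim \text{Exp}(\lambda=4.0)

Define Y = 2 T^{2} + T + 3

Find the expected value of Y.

E[Y] = 2*E[T²] + 1*E[T] + 3
E[T] = 0.25
E[T²] = Var(T) + (E[T])² = 0.0625 + 0.0625 = 0.125
E[Y] = 2*0.125 + 1*0.25 + 3 = 3.5

3.5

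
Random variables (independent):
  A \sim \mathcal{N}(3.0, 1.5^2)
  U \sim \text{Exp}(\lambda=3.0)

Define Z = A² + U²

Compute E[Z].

E[Z] = E[A²] + E[U²]
E[A²] = Var(A) + E[A]² = 2.25 + 9 = 11.25
E[U²] = Var(U) + E[U]² = 0.11111111 + 0.11111111 = 0.22222222
E[Z] = 11.25 + 0.22222222 = 11.472222

11.472222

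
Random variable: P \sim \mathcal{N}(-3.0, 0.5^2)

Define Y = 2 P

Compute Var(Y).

For Y = aP + b: Var(Y) = a² * Var(P)
Var(P) = 0.5^2 = 0.25
Var(Y) = 2² * 0.25 = 4 * 0.25 = 1

1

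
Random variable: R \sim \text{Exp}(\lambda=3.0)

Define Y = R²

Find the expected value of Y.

Using E[X²] = Var(X) + (E[X])²:
E[R] = 0.33333333
Var(R) = 1/3.0^2 = 0.11111111
E[R²] = 0.11111111 + 0.33333333² = 0.11111111 + 0.11111111 = 0.22222222

0.22222222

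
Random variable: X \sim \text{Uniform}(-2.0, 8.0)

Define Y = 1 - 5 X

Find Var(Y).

For Y = aX + b: Var(Y) = a² * Var(X)
Var(X) = (8 + 2)^2/12 = 8.3333333
Var(Y) = (-5)² * 8.3333333 = 25 * 8.3333333 = 208.33333

208.33333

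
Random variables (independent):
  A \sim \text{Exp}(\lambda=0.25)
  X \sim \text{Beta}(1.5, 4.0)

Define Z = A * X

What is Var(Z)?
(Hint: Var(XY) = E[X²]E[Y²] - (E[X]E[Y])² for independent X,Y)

Var(XY) = E[X²]E[Y²] - (E[X]E[Y])²
E[A] = 4, Var(A) = 16
E[X] = 0.27272727, Var(X) = 0.03051494
E[A²] = 16 + 4² = 32
E[X²] = 0.03051494 + 0.27272727² = 0.1048951
Var(Z) = 32*0.1048951 - (4*0.27272727)²
= 3.3566434 - 1.1900826 = 2.1665607

2.1665607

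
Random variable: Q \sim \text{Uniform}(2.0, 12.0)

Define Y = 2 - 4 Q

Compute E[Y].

For Y = -4Q + 2:
E[Y] = -4 * E[Q] + 2
E[Q] = (2 + 12)/2 = 7
E[Y] = -4 * 7 + 2 = -26

-26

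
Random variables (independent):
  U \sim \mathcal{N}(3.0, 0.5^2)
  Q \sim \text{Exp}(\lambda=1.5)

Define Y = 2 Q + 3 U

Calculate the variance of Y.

For independent RVs: Var(aX + bY) = a²Var(X) + b²Var(Y)
Var(U) = 0.25
Var(Q) = 0.44444444
Var(Y) = 3²*0.25 + 2²*0.44444444
= 9*0.25 + 4*0.44444444 = 4.0277778

4.0277778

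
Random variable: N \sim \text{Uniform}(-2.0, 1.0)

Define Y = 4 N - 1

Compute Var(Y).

For Y = aN + b: Var(Y) = a² * Var(N)
Var(N) = (1 + 2)^2/12 = 0.75
Var(Y) = 4² * 0.75 = 16 * 0.75 = 12

12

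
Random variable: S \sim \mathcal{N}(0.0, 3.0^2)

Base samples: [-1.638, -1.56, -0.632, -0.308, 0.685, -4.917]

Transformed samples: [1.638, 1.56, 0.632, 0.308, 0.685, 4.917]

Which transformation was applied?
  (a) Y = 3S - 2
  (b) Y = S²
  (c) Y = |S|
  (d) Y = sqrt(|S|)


Checking option (c) Y = |S|:
  S = -1.638 -> Y = 1.638 ✓
  S = -1.56 -> Y = 1.56 ✓
  S = -0.632 -> Y = 0.632 ✓
All samples match this transformation.

(c) |S|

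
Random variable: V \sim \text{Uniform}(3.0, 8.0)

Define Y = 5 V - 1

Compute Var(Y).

For Y = aV + b: Var(Y) = a² * Var(V)
Var(V) = (8 - 3)^2/12 = 2.0833333
Var(Y) = 5² * 2.0833333 = 25 * 2.0833333 = 52.083333

52.083333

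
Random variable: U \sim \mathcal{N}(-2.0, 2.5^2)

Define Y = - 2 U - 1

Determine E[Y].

For Y = -2U - 1:
E[Y] = -2 * E[U] - 1
E[U] = -2.0 = -2
E[Y] = -2 * (-2) - 1 = 3

3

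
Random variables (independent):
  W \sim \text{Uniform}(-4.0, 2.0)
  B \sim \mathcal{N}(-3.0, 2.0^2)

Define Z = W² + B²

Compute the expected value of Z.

E[Z] = E[W²] + E[B²]
E[W²] = Var(W) + E[W]² = 3 + 1 = 4
E[B²] = Var(B) + E[B]² = 4 + 9 = 13
E[Z] = 4 + 13 = 17

17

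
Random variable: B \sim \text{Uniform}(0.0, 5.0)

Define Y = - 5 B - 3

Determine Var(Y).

For Y = aB + b: Var(Y) = a² * Var(B)
Var(B) = (5 - 0)^2/12 = 2.0833333
Var(Y) = (-5)² * 2.0833333 = 25 * 2.0833333 = 52.083333

52.083333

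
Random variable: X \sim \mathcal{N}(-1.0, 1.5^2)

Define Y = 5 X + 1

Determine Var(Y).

For Y = aX + b: Var(Y) = a² * Var(X)
Var(X) = 1.5^2 = 2.25
Var(Y) = 5² * 2.25 = 25 * 2.25 = 56.25

56.25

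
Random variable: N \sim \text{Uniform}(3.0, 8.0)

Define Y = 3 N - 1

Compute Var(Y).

For Y = aN + b: Var(Y) = a² * Var(N)
Var(N) = (8 - 3)^2/12 = 2.0833333
Var(Y) = 3² * 2.0833333 = 9 * 2.0833333 = 18.75

18.75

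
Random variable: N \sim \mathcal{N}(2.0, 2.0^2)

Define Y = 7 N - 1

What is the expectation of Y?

For Y = 7N - 1:
E[Y] = 7 * E[N] - 1
E[N] = 2.0 = 2
E[Y] = 7 * 2 - 1 = 13

13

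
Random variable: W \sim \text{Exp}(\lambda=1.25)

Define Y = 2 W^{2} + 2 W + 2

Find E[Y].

E[Y] = 2*E[W²] + 2*E[W] + 2
E[W] = 0.8
E[W²] = Var(W) + (E[W])² = 0.64 + 0.64 = 1.28
E[Y] = 2*1.28 + 2*0.8 + 2 = 6.16

6.16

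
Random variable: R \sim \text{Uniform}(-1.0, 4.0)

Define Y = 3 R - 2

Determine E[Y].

For Y = 3R - 2:
E[Y] = 3 * E[R] - 2
E[R] = (-1 + 4)/2 = 1.5
E[Y] = 3 * 1.5 - 2 = 2.5

2.5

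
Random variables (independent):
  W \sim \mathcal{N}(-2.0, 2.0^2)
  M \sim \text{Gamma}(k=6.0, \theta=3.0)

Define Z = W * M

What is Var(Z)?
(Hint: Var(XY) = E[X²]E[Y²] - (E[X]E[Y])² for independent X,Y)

Var(XY) = E[X²]E[Y²] - (E[X]E[Y])²
E[W] = -2, Var(W) = 4
E[M] = 18, Var(M) = 54
E[W²] = 4 + (-2)² = 8
E[M²] = 54 + 18² = 378
Var(Z) = 8*378 - (-2*18)²
= 3024 - 1296 = 1728

1728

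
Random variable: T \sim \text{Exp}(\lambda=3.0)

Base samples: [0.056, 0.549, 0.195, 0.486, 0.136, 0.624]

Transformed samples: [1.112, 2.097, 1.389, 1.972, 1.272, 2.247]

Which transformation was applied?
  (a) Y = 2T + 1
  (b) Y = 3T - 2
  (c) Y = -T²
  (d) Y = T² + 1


Checking option (a) Y = 2T + 1:
  T = 0.056 -> Y = 1.112 ✓
  T = 0.549 -> Y = 2.097 ✓
  T = 0.195 -> Y = 1.389 ✓
All samples match this transformation.

(a) 2T + 1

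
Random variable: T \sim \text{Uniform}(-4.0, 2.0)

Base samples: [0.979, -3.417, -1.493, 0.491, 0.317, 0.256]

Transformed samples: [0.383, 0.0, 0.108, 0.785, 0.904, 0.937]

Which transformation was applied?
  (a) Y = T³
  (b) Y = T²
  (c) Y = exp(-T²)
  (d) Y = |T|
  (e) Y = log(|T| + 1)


Checking option (c) Y = exp(-T²):
  T = 0.979 -> Y = 0.383 ✓
  T = -3.417 -> Y = 0.0 ✓
  T = -1.493 -> Y = 0.108 ✓
All samples match this transformation.

(c) exp(-T²)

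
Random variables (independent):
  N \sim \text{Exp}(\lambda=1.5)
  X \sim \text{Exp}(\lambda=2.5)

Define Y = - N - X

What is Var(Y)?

For independent RVs: Var(aX + bY) = a²Var(X) + b²Var(Y)
Var(N) = 0.44444444
Var(X) = 0.16
Var(Y) = (-1)²*0.44444444 + (-1)²*0.16
= 1*0.44444444 + 1*0.16 = 0.60444444

0.60444444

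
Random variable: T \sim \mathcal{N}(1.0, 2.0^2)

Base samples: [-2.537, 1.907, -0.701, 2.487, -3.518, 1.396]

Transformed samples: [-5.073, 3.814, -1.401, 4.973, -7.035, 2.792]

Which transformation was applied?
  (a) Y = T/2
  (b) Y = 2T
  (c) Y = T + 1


Checking option (b) Y = 2T:
  T = -2.537 -> Y = -5.073 ✓
  T = 1.907 -> Y = 3.814 ✓
  T = -0.701 -> Y = -1.401 ✓
All samples match this transformation.

(b) 2T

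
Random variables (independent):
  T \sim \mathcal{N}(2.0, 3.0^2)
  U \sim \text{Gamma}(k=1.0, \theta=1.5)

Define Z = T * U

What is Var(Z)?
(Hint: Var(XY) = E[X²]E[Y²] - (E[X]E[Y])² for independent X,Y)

Var(XY) = E[X²]E[Y²] - (E[X]E[Y])²
E[T] = 2, Var(T) = 9
E[U] = 1.5, Var(U) = 2.25
E[T²] = 9 + 2² = 13
E[U²] = 2.25 + 1.5² = 4.5
Var(Z) = 13*4.5 - (2*1.5)²
= 58.5 - 9 = 49.5

49.5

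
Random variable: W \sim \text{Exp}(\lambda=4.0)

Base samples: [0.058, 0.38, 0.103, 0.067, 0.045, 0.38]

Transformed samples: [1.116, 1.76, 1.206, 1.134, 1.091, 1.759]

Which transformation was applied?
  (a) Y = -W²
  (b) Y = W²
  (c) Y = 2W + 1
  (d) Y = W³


Checking option (c) Y = 2W + 1:
  W = 0.058 -> Y = 1.116 ✓
  W = 0.38 -> Y = 1.76 ✓
  W = 0.103 -> Y = 1.206 ✓
All samples match this transformation.

(c) 2W + 1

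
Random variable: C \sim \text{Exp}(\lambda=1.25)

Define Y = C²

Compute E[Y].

Using E[X²] = Var(X) + (E[X])²:
E[C] = 0.8
Var(C) = 1/1.25^2 = 0.64
E[C²] = 0.64 + 0.8² = 0.64 + 0.64 = 1.28

1.28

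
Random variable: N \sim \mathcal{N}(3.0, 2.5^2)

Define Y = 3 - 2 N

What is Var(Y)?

For Y = aN + b: Var(Y) = a² * Var(N)
Var(N) = 2.5^2 = 6.25
Var(Y) = (-2)² * 6.25 = 4 * 6.25 = 25

25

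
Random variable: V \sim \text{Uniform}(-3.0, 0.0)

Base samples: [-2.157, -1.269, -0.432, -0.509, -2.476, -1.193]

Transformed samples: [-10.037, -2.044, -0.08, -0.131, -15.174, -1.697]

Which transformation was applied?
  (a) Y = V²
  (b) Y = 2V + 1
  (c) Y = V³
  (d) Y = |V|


Checking option (c) Y = V³:
  V = -2.157 -> Y = -10.037 ✓
  V = -1.269 -> Y = -2.044 ✓
  V = -0.432 -> Y = -0.08 ✓
All samples match this transformation.

(c) V³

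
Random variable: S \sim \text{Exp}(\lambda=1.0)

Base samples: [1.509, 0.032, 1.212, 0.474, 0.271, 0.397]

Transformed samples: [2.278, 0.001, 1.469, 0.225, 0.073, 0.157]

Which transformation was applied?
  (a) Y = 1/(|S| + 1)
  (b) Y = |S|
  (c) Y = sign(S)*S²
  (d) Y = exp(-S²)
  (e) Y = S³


Checking option (c) Y = sign(S)*S²:
  S = 1.509 -> Y = 2.278 ✓
  S = 0.032 -> Y = 0.001 ✓
  S = 1.212 -> Y = 1.469 ✓
All samples match this transformation.

(c) sign(S)*S²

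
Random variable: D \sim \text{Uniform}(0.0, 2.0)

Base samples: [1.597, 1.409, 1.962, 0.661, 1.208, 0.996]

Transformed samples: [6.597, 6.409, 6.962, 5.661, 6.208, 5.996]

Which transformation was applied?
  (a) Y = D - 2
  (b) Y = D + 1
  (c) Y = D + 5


Checking option (c) Y = D + 5:
  D = 1.597 -> Y = 6.597 ✓
  D = 1.409 -> Y = 6.409 ✓
  D = 1.962 -> Y = 6.962 ✓
All samples match this transformation.

(c) D + 5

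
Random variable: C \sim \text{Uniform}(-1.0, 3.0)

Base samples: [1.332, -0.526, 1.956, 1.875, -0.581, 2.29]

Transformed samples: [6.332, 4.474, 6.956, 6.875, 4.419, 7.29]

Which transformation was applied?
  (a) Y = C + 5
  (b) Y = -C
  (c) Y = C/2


Checking option (a) Y = C + 5:
  C = 1.332 -> Y = 6.332 ✓
  C = -0.526 -> Y = 4.474 ✓
  C = 1.956 -> Y = 6.956 ✓
All samples match this transformation.

(a) C + 5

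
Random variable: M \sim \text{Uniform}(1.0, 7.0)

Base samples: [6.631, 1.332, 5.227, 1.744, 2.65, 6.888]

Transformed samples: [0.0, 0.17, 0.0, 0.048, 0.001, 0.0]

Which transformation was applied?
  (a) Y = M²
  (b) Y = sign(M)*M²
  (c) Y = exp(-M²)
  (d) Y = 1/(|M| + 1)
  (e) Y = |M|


Checking option (c) Y = exp(-M²):
  M = 6.631 -> Y = 0.0 ✓
  M = 1.332 -> Y = 0.17 ✓
  M = 5.227 -> Y = 0.0 ✓
All samples match this transformation.

(c) exp(-M²)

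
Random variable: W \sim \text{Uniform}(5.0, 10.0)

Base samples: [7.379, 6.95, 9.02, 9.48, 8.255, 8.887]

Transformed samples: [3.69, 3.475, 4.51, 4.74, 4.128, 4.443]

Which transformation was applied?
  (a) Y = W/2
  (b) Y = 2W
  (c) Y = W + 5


Checking option (a) Y = W/2:
  W = 7.379 -> Y = 3.69 ✓
  W = 6.95 -> Y = 3.475 ✓
  W = 9.02 -> Y = 4.51 ✓
All samples match this transformation.

(a) W/2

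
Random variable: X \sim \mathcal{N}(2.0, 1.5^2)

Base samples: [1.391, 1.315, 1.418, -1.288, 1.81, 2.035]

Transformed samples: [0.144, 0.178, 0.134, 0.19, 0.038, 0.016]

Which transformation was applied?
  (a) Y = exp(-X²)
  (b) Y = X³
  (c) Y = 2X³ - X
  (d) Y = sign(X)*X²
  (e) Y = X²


Checking option (a) Y = exp(-X²):
  X = 1.391 -> Y = 0.144 ✓
  X = 1.315 -> Y = 0.178 ✓
  X = 1.418 -> Y = 0.134 ✓
All samples match this transformation.

(a) exp(-X²)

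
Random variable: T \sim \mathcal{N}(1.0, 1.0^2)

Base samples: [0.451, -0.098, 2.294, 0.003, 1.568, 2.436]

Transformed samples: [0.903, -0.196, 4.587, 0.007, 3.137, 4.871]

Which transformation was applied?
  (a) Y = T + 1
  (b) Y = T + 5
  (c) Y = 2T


Checking option (c) Y = 2T:
  T = 0.451 -> Y = 0.903 ✓
  T = -0.098 -> Y = -0.196 ✓
  T = 2.294 -> Y = 4.587 ✓
All samples match this transformation.

(c) 2T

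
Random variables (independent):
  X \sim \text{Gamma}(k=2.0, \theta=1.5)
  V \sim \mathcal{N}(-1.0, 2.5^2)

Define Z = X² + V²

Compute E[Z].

E[Z] = E[X²] + E[V²]
E[X²] = Var(X) + E[X]² = 4.5 + 9 = 13.5
E[V²] = Var(V) + E[V]² = 6.25 + 1 = 7.25
E[Z] = 13.5 + 7.25 = 20.75

20.75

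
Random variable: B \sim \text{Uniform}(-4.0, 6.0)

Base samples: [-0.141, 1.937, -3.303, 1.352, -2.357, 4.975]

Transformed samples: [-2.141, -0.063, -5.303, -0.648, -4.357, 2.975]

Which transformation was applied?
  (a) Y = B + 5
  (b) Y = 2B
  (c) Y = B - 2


Checking option (c) Y = B - 2:
  B = -0.141 -> Y = -2.141 ✓
  B = 1.937 -> Y = -0.063 ✓
  B = -3.303 -> Y = -5.303 ✓
All samples match this transformation.

(c) B - 2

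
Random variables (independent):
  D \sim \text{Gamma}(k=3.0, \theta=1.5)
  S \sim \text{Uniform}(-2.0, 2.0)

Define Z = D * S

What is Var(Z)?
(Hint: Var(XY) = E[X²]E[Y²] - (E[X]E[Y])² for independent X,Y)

Var(XY) = E[X²]E[Y²] - (E[X]E[Y])²
E[D] = 4.5, Var(D) = 6.75
E[S] = 0, Var(S) = 1.3333333
E[D²] = 6.75 + 4.5² = 27
E[S²] = 1.3333333 + 0² = 1.3333333
Var(Z) = 27*1.3333333 - (4.5*0)²
= 36 - 0 = 36

36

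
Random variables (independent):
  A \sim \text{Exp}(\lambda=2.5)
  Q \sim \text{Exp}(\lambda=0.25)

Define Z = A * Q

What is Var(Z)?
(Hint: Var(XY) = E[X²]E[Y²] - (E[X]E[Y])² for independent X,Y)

Var(XY) = E[X²]E[Y²] - (E[X]E[Y])²
E[A] = 0.4, Var(A) = 0.16
E[Q] = 4, Var(Q) = 16
E[A²] = 0.16 + 0.4² = 0.32
E[Q²] = 16 + 4² = 32
Var(Z) = 0.32*32 - (0.4*4)²
= 10.24 - 2.56 = 7.68

7.68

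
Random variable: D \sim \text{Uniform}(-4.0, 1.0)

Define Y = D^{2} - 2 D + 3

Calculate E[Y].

E[Y] = 1*E[D²] - 2*E[D] + 3
E[D] = -1.5
E[D²] = Var(D) + (E[D])² = 2.0833333 + 2.25 = 4.3333333
E[Y] = 1*4.3333333 - 2*(-1.5) + 3 = 10.333333

10.333333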